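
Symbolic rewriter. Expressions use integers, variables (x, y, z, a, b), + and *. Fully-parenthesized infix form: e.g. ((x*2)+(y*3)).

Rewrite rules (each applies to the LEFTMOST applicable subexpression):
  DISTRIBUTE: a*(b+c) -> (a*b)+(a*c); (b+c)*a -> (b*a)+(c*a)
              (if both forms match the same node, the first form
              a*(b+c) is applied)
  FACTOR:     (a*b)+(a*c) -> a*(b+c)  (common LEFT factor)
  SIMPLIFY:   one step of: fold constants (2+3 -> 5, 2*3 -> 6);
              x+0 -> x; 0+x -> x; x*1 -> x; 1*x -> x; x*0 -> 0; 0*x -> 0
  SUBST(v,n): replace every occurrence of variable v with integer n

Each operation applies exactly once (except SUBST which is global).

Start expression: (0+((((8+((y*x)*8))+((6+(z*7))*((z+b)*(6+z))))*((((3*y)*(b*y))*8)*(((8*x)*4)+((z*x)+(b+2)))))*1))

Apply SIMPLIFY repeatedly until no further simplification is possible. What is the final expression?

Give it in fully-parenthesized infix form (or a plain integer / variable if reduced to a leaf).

Start: (0+((((8+((y*x)*8))+((6+(z*7))*((z+b)*(6+z))))*((((3*y)*(b*y))*8)*(((8*x)*4)+((z*x)+(b+2)))))*1))
Step 1: at root: (0+((((8+((y*x)*8))+((6+(z*7))*((z+b)*(6+z))))*((((3*y)*(b*y))*8)*(((8*x)*4)+((z*x)+(b+2)))))*1)) -> ((((8+((y*x)*8))+((6+(z*7))*((z+b)*(6+z))))*((((3*y)*(b*y))*8)*(((8*x)*4)+((z*x)+(b+2)))))*1); overall: (0+((((8+((y*x)*8))+((6+(z*7))*((z+b)*(6+z))))*((((3*y)*(b*y))*8)*(((8*x)*4)+((z*x)+(b+2)))))*1)) -> ((((8+((y*x)*8))+((6+(z*7))*((z+b)*(6+z))))*((((3*y)*(b*y))*8)*(((8*x)*4)+((z*x)+(b+2)))))*1)
Step 2: at root: ((((8+((y*x)*8))+((6+(z*7))*((z+b)*(6+z))))*((((3*y)*(b*y))*8)*(((8*x)*4)+((z*x)+(b+2)))))*1) -> (((8+((y*x)*8))+((6+(z*7))*((z+b)*(6+z))))*((((3*y)*(b*y))*8)*(((8*x)*4)+((z*x)+(b+2))))); overall: ((((8+((y*x)*8))+((6+(z*7))*((z+b)*(6+z))))*((((3*y)*(b*y))*8)*(((8*x)*4)+((z*x)+(b+2)))))*1) -> (((8+((y*x)*8))+((6+(z*7))*((z+b)*(6+z))))*((((3*y)*(b*y))*8)*(((8*x)*4)+((z*x)+(b+2)))))
Fixed point: (((8+((y*x)*8))+((6+(z*7))*((z+b)*(6+z))))*((((3*y)*(b*y))*8)*(((8*x)*4)+((z*x)+(b+2)))))

Answer: (((8+((y*x)*8))+((6+(z*7))*((z+b)*(6+z))))*((((3*y)*(b*y))*8)*(((8*x)*4)+((z*x)+(b+2)))))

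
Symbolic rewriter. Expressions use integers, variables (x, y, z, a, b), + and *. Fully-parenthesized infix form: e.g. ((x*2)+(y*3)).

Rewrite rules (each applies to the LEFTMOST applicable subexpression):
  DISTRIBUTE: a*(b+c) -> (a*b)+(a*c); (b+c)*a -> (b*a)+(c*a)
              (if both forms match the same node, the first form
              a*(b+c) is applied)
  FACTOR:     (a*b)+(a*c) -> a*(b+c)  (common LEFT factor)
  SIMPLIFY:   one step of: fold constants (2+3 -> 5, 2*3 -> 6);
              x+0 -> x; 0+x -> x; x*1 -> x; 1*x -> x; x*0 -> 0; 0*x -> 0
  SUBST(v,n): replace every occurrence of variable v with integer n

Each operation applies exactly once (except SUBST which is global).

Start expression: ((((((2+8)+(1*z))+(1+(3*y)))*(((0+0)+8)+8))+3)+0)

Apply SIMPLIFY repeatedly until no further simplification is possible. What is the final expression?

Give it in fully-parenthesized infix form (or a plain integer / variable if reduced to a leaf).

Answer: ((((10+z)+(1+(3*y)))*16)+3)

Derivation:
Start: ((((((2+8)+(1*z))+(1+(3*y)))*(((0+0)+8)+8))+3)+0)
Step 1: at root: ((((((2+8)+(1*z))+(1+(3*y)))*(((0+0)+8)+8))+3)+0) -> (((((2+8)+(1*z))+(1+(3*y)))*(((0+0)+8)+8))+3); overall: ((((((2+8)+(1*z))+(1+(3*y)))*(((0+0)+8)+8))+3)+0) -> (((((2+8)+(1*z))+(1+(3*y)))*(((0+0)+8)+8))+3)
Step 2: at LLLL: (2+8) -> 10; overall: (((((2+8)+(1*z))+(1+(3*y)))*(((0+0)+8)+8))+3) -> ((((10+(1*z))+(1+(3*y)))*(((0+0)+8)+8))+3)
Step 3: at LLLR: (1*z) -> z; overall: ((((10+(1*z))+(1+(3*y)))*(((0+0)+8)+8))+3) -> ((((10+z)+(1+(3*y)))*(((0+0)+8)+8))+3)
Step 4: at LRLL: (0+0) -> 0; overall: ((((10+z)+(1+(3*y)))*(((0+0)+8)+8))+3) -> ((((10+z)+(1+(3*y)))*((0+8)+8))+3)
Step 5: at LRL: (0+8) -> 8; overall: ((((10+z)+(1+(3*y)))*((0+8)+8))+3) -> ((((10+z)+(1+(3*y)))*(8+8))+3)
Step 6: at LR: (8+8) -> 16; overall: ((((10+z)+(1+(3*y)))*(8+8))+3) -> ((((10+z)+(1+(3*y)))*16)+3)
Fixed point: ((((10+z)+(1+(3*y)))*16)+3)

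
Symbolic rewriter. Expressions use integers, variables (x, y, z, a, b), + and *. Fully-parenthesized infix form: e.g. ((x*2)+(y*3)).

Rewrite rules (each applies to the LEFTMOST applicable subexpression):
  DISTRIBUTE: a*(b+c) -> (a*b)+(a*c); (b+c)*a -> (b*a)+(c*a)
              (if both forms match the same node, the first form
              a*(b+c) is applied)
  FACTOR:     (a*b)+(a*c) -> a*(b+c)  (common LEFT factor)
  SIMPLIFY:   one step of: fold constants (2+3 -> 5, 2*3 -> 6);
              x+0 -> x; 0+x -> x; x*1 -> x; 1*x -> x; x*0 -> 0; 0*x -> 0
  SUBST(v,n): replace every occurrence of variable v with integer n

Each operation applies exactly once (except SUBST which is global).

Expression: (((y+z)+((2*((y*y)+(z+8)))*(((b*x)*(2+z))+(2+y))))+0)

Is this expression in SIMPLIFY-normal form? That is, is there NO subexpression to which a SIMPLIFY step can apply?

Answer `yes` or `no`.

Answer: no

Derivation:
Expression: (((y+z)+((2*((y*y)+(z+8)))*(((b*x)*(2+z))+(2+y))))+0)
Scanning for simplifiable subexpressions (pre-order)...
  at root: (((y+z)+((2*((y*y)+(z+8)))*(((b*x)*(2+z))+(2+y))))+0) (SIMPLIFIABLE)
  at L: ((y+z)+((2*((y*y)+(z+8)))*(((b*x)*(2+z))+(2+y)))) (not simplifiable)
  at LL: (y+z) (not simplifiable)
  at LR: ((2*((y*y)+(z+8)))*(((b*x)*(2+z))+(2+y))) (not simplifiable)
  at LRL: (2*((y*y)+(z+8))) (not simplifiable)
  at LRLR: ((y*y)+(z+8)) (not simplifiable)
  at LRLRL: (y*y) (not simplifiable)
  at LRLRR: (z+8) (not simplifiable)
  at LRR: (((b*x)*(2+z))+(2+y)) (not simplifiable)
  at LRRL: ((b*x)*(2+z)) (not simplifiable)
  at LRRLL: (b*x) (not simplifiable)
  at LRRLR: (2+z) (not simplifiable)
  at LRRR: (2+y) (not simplifiable)
Found simplifiable subexpr at path root: (((y+z)+((2*((y*y)+(z+8)))*(((b*x)*(2+z))+(2+y))))+0)
One SIMPLIFY step would give: ((y+z)+((2*((y*y)+(z+8)))*(((b*x)*(2+z))+(2+y))))
-> NOT in normal form.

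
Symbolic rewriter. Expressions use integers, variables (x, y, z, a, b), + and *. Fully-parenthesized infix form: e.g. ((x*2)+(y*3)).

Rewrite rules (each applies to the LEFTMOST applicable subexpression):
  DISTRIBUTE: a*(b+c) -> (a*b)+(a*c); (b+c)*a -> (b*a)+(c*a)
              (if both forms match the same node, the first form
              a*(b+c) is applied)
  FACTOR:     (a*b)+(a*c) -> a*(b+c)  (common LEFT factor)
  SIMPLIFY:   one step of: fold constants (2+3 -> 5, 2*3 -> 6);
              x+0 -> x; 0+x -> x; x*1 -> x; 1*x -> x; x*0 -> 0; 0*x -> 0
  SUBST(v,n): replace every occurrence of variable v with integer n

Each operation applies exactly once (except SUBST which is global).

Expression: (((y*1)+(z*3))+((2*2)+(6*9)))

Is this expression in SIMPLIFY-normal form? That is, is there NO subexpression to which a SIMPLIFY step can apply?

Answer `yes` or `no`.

Answer: no

Derivation:
Expression: (((y*1)+(z*3))+((2*2)+(6*9)))
Scanning for simplifiable subexpressions (pre-order)...
  at root: (((y*1)+(z*3))+((2*2)+(6*9))) (not simplifiable)
  at L: ((y*1)+(z*3)) (not simplifiable)
  at LL: (y*1) (SIMPLIFIABLE)
  at LR: (z*3) (not simplifiable)
  at R: ((2*2)+(6*9)) (not simplifiable)
  at RL: (2*2) (SIMPLIFIABLE)
  at RR: (6*9) (SIMPLIFIABLE)
Found simplifiable subexpr at path LL: (y*1)
One SIMPLIFY step would give: ((y+(z*3))+((2*2)+(6*9)))
-> NOT in normal form.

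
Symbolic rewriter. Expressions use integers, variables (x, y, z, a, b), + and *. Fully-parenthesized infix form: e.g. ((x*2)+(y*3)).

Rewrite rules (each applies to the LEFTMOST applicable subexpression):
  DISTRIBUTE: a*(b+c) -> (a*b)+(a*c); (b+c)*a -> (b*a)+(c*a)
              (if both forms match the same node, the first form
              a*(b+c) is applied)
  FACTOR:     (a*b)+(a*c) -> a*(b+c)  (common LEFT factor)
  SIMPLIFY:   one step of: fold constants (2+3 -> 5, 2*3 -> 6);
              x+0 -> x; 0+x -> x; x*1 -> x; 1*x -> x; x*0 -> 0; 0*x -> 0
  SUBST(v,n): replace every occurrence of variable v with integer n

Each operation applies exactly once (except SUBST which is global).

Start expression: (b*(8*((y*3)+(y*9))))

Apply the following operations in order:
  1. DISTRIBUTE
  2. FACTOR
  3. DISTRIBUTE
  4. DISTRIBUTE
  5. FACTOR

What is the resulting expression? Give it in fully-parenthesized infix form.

Answer: (b*((8*(y*3))+(8*(y*9))))

Derivation:
Start: (b*(8*((y*3)+(y*9))))
Apply DISTRIBUTE at R (target: (8*((y*3)+(y*9)))): (b*(8*((y*3)+(y*9)))) -> (b*((8*(y*3))+(8*(y*9))))
Apply FACTOR at R (target: ((8*(y*3))+(8*(y*9)))): (b*((8*(y*3))+(8*(y*9)))) -> (b*(8*((y*3)+(y*9))))
Apply DISTRIBUTE at R (target: (8*((y*3)+(y*9)))): (b*(8*((y*3)+(y*9)))) -> (b*((8*(y*3))+(8*(y*9))))
Apply DISTRIBUTE at root (target: (b*((8*(y*3))+(8*(y*9))))): (b*((8*(y*3))+(8*(y*9)))) -> ((b*(8*(y*3)))+(b*(8*(y*9))))
Apply FACTOR at root (target: ((b*(8*(y*3)))+(b*(8*(y*9))))): ((b*(8*(y*3)))+(b*(8*(y*9)))) -> (b*((8*(y*3))+(8*(y*9))))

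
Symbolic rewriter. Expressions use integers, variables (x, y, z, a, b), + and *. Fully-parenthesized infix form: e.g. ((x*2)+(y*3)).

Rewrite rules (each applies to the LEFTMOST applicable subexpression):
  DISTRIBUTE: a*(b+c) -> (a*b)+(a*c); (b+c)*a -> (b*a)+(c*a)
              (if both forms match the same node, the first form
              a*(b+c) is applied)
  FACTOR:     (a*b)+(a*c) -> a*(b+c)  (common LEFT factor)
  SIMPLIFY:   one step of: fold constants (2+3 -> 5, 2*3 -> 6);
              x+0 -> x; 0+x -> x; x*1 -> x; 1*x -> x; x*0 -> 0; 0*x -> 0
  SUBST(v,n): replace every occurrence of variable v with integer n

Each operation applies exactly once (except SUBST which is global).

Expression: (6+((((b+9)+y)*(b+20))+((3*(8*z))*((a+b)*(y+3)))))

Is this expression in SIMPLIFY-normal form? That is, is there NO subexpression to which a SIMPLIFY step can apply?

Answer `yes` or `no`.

Answer: yes

Derivation:
Expression: (6+((((b+9)+y)*(b+20))+((3*(8*z))*((a+b)*(y+3)))))
Scanning for simplifiable subexpressions (pre-order)...
  at root: (6+((((b+9)+y)*(b+20))+((3*(8*z))*((a+b)*(y+3))))) (not simplifiable)
  at R: ((((b+9)+y)*(b+20))+((3*(8*z))*((a+b)*(y+3)))) (not simplifiable)
  at RL: (((b+9)+y)*(b+20)) (not simplifiable)
  at RLL: ((b+9)+y) (not simplifiable)
  at RLLL: (b+9) (not simplifiable)
  at RLR: (b+20) (not simplifiable)
  at RR: ((3*(8*z))*((a+b)*(y+3))) (not simplifiable)
  at RRL: (3*(8*z)) (not simplifiable)
  at RRLR: (8*z) (not simplifiable)
  at RRR: ((a+b)*(y+3)) (not simplifiable)
  at RRRL: (a+b) (not simplifiable)
  at RRRR: (y+3) (not simplifiable)
Result: no simplifiable subexpression found -> normal form.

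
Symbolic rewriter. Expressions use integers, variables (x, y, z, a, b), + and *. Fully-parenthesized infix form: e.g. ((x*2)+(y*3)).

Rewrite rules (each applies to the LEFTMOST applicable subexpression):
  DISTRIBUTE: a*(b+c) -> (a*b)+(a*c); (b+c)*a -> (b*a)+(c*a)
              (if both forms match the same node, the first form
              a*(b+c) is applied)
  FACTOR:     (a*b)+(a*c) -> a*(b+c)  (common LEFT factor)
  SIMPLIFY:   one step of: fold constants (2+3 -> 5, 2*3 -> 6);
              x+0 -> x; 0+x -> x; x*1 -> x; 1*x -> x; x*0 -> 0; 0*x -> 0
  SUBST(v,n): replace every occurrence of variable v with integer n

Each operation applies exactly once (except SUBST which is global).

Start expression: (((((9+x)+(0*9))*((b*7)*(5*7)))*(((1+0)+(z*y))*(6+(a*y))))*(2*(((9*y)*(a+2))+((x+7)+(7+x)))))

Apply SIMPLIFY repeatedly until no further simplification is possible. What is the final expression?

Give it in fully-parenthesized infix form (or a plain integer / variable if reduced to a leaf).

Answer: ((((9+x)*((b*7)*35))*((1+(z*y))*(6+(a*y))))*(2*(((9*y)*(a+2))+((x+7)+(7+x)))))

Derivation:
Start: (((((9+x)+(0*9))*((b*7)*(5*7)))*(((1+0)+(z*y))*(6+(a*y))))*(2*(((9*y)*(a+2))+((x+7)+(7+x)))))
Step 1: at LLLR: (0*9) -> 0; overall: (((((9+x)+(0*9))*((b*7)*(5*7)))*(((1+0)+(z*y))*(6+(a*y))))*(2*(((9*y)*(a+2))+((x+7)+(7+x))))) -> (((((9+x)+0)*((b*7)*(5*7)))*(((1+0)+(z*y))*(6+(a*y))))*(2*(((9*y)*(a+2))+((x+7)+(7+x)))))
Step 2: at LLL: ((9+x)+0) -> (9+x); overall: (((((9+x)+0)*((b*7)*(5*7)))*(((1+0)+(z*y))*(6+(a*y))))*(2*(((9*y)*(a+2))+((x+7)+(7+x))))) -> ((((9+x)*((b*7)*(5*7)))*(((1+0)+(z*y))*(6+(a*y))))*(2*(((9*y)*(a+2))+((x+7)+(7+x)))))
Step 3: at LLRR: (5*7) -> 35; overall: ((((9+x)*((b*7)*(5*7)))*(((1+0)+(z*y))*(6+(a*y))))*(2*(((9*y)*(a+2))+((x+7)+(7+x))))) -> ((((9+x)*((b*7)*35))*(((1+0)+(z*y))*(6+(a*y))))*(2*(((9*y)*(a+2))+((x+7)+(7+x)))))
Step 4: at LRLL: (1+0) -> 1; overall: ((((9+x)*((b*7)*35))*(((1+0)+(z*y))*(6+(a*y))))*(2*(((9*y)*(a+2))+((x+7)+(7+x))))) -> ((((9+x)*((b*7)*35))*((1+(z*y))*(6+(a*y))))*(2*(((9*y)*(a+2))+((x+7)+(7+x)))))
Fixed point: ((((9+x)*((b*7)*35))*((1+(z*y))*(6+(a*y))))*(2*(((9*y)*(a+2))+((x+7)+(7+x)))))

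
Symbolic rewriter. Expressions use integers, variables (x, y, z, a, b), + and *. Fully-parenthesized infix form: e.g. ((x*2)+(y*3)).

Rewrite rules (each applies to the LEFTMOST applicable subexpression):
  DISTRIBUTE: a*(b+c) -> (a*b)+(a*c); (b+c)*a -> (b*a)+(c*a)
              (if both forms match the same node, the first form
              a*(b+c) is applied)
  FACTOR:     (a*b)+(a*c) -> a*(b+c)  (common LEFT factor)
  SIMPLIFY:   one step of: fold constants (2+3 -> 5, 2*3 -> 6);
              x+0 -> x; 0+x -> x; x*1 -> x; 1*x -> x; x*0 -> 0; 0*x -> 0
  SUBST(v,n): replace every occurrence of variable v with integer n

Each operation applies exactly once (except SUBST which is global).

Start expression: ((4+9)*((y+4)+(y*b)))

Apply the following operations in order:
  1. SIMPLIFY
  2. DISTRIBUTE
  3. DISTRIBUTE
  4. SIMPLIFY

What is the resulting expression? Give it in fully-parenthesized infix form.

Start: ((4+9)*((y+4)+(y*b)))
Apply SIMPLIFY at L (target: (4+9)): ((4+9)*((y+4)+(y*b))) -> (13*((y+4)+(y*b)))
Apply DISTRIBUTE at root (target: (13*((y+4)+(y*b)))): (13*((y+4)+(y*b))) -> ((13*(y+4))+(13*(y*b)))
Apply DISTRIBUTE at L (target: (13*(y+4))): ((13*(y+4))+(13*(y*b))) -> (((13*y)+(13*4))+(13*(y*b)))
Apply SIMPLIFY at LR (target: (13*4)): (((13*y)+(13*4))+(13*(y*b))) -> (((13*y)+52)+(13*(y*b)))

Answer: (((13*y)+52)+(13*(y*b)))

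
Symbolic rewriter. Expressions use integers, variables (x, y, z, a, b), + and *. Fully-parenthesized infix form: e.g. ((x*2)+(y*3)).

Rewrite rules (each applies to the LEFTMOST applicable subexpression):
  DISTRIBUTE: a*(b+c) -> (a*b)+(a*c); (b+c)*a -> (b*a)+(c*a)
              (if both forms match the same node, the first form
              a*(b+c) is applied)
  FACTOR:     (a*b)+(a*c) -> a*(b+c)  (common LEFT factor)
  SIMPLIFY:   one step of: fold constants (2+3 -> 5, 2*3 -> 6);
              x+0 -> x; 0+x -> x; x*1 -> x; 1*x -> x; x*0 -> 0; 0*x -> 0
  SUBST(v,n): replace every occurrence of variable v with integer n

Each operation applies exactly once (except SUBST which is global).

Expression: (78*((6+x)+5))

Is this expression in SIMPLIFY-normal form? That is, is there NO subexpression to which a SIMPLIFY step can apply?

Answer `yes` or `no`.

Answer: yes

Derivation:
Expression: (78*((6+x)+5))
Scanning for simplifiable subexpressions (pre-order)...
  at root: (78*((6+x)+5)) (not simplifiable)
  at R: ((6+x)+5) (not simplifiable)
  at RL: (6+x) (not simplifiable)
Result: no simplifiable subexpression found -> normal form.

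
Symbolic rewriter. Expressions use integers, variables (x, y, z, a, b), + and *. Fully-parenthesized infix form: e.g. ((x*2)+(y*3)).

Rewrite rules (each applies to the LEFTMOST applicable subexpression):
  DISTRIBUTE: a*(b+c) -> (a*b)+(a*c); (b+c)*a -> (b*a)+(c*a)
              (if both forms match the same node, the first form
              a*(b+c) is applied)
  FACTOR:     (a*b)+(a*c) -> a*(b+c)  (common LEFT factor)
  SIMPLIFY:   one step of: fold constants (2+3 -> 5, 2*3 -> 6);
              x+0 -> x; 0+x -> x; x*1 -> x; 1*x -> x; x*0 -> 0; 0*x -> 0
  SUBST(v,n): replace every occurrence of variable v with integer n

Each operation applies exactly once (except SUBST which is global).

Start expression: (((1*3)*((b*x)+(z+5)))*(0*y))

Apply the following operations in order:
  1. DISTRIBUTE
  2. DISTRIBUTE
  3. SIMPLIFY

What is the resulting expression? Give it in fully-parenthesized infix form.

Start: (((1*3)*((b*x)+(z+5)))*(0*y))
Apply DISTRIBUTE at L (target: ((1*3)*((b*x)+(z+5)))): (((1*3)*((b*x)+(z+5)))*(0*y)) -> ((((1*3)*(b*x))+((1*3)*(z+5)))*(0*y))
Apply DISTRIBUTE at root (target: ((((1*3)*(b*x))+((1*3)*(z+5)))*(0*y))): ((((1*3)*(b*x))+((1*3)*(z+5)))*(0*y)) -> ((((1*3)*(b*x))*(0*y))+(((1*3)*(z+5))*(0*y)))
Apply SIMPLIFY at LLL (target: (1*3)): ((((1*3)*(b*x))*(0*y))+(((1*3)*(z+5))*(0*y))) -> (((3*(b*x))*(0*y))+(((1*3)*(z+5))*(0*y)))

Answer: (((3*(b*x))*(0*y))+(((1*3)*(z+5))*(0*y)))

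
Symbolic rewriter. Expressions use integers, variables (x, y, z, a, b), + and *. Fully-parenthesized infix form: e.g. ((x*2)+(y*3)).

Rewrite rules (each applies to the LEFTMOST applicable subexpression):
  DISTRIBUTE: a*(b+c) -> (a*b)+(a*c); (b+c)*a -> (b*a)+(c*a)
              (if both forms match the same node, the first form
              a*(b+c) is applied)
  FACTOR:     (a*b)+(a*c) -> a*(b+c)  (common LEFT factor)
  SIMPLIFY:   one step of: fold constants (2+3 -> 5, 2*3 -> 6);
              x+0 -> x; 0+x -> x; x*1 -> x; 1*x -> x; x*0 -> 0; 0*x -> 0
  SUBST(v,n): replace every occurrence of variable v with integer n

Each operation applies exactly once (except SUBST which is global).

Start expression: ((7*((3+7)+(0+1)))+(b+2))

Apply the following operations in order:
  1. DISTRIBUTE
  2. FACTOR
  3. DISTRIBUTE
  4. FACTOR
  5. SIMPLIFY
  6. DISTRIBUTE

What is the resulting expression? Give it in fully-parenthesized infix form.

Start: ((7*((3+7)+(0+1)))+(b+2))
Apply DISTRIBUTE at L (target: (7*((3+7)+(0+1)))): ((7*((3+7)+(0+1)))+(b+2)) -> (((7*(3+7))+(7*(0+1)))+(b+2))
Apply FACTOR at L (target: ((7*(3+7))+(7*(0+1)))): (((7*(3+7))+(7*(0+1)))+(b+2)) -> ((7*((3+7)+(0+1)))+(b+2))
Apply DISTRIBUTE at L (target: (7*((3+7)+(0+1)))): ((7*((3+7)+(0+1)))+(b+2)) -> (((7*(3+7))+(7*(0+1)))+(b+2))
Apply FACTOR at L (target: ((7*(3+7))+(7*(0+1)))): (((7*(3+7))+(7*(0+1)))+(b+2)) -> ((7*((3+7)+(0+1)))+(b+2))
Apply SIMPLIFY at LRL (target: (3+7)): ((7*((3+7)+(0+1)))+(b+2)) -> ((7*(10+(0+1)))+(b+2))
Apply DISTRIBUTE at L (target: (7*(10+(0+1)))): ((7*(10+(0+1)))+(b+2)) -> (((7*10)+(7*(0+1)))+(b+2))

Answer: (((7*10)+(7*(0+1)))+(b+2))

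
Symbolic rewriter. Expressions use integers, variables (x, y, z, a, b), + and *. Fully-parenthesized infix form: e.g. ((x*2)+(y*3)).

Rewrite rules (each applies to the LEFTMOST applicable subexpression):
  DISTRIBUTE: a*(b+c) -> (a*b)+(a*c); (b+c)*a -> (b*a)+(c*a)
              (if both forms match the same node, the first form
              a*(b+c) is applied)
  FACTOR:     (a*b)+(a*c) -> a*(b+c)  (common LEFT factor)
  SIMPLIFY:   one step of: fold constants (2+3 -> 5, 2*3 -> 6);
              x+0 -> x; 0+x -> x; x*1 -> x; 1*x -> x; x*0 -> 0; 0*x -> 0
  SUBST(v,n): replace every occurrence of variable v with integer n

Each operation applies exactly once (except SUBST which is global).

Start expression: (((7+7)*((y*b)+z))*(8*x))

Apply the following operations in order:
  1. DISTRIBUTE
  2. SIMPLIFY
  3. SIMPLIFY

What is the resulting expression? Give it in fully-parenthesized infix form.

Answer: (((14*(y*b))+(14*z))*(8*x))

Derivation:
Start: (((7+7)*((y*b)+z))*(8*x))
Apply DISTRIBUTE at L (target: ((7+7)*((y*b)+z))): (((7+7)*((y*b)+z))*(8*x)) -> ((((7+7)*(y*b))+((7+7)*z))*(8*x))
Apply SIMPLIFY at LLL (target: (7+7)): ((((7+7)*(y*b))+((7+7)*z))*(8*x)) -> (((14*(y*b))+((7+7)*z))*(8*x))
Apply SIMPLIFY at LRL (target: (7+7)): (((14*(y*b))+((7+7)*z))*(8*x)) -> (((14*(y*b))+(14*z))*(8*x))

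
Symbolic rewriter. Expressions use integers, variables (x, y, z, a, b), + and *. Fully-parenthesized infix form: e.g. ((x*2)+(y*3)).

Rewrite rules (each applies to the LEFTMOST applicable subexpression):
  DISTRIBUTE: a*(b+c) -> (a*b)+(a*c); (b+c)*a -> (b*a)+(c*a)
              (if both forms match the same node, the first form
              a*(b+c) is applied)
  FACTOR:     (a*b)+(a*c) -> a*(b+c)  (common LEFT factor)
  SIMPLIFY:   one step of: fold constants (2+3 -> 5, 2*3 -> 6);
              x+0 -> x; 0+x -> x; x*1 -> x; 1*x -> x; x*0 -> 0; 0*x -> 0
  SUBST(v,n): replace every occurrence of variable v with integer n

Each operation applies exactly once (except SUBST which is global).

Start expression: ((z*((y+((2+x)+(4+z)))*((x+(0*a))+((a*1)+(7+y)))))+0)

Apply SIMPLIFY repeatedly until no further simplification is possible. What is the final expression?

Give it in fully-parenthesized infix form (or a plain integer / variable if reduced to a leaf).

Answer: (z*((y+((2+x)+(4+z)))*(x+(a+(7+y)))))

Derivation:
Start: ((z*((y+((2+x)+(4+z)))*((x+(0*a))+((a*1)+(7+y)))))+0)
Step 1: at root: ((z*((y+((2+x)+(4+z)))*((x+(0*a))+((a*1)+(7+y)))))+0) -> (z*((y+((2+x)+(4+z)))*((x+(0*a))+((a*1)+(7+y))))); overall: ((z*((y+((2+x)+(4+z)))*((x+(0*a))+((a*1)+(7+y)))))+0) -> (z*((y+((2+x)+(4+z)))*((x+(0*a))+((a*1)+(7+y)))))
Step 2: at RRLR: (0*a) -> 0; overall: (z*((y+((2+x)+(4+z)))*((x+(0*a))+((a*1)+(7+y))))) -> (z*((y+((2+x)+(4+z)))*((x+0)+((a*1)+(7+y)))))
Step 3: at RRL: (x+0) -> x; overall: (z*((y+((2+x)+(4+z)))*((x+0)+((a*1)+(7+y))))) -> (z*((y+((2+x)+(4+z)))*(x+((a*1)+(7+y)))))
Step 4: at RRRL: (a*1) -> a; overall: (z*((y+((2+x)+(4+z)))*(x+((a*1)+(7+y))))) -> (z*((y+((2+x)+(4+z)))*(x+(a+(7+y)))))
Fixed point: (z*((y+((2+x)+(4+z)))*(x+(a+(7+y)))))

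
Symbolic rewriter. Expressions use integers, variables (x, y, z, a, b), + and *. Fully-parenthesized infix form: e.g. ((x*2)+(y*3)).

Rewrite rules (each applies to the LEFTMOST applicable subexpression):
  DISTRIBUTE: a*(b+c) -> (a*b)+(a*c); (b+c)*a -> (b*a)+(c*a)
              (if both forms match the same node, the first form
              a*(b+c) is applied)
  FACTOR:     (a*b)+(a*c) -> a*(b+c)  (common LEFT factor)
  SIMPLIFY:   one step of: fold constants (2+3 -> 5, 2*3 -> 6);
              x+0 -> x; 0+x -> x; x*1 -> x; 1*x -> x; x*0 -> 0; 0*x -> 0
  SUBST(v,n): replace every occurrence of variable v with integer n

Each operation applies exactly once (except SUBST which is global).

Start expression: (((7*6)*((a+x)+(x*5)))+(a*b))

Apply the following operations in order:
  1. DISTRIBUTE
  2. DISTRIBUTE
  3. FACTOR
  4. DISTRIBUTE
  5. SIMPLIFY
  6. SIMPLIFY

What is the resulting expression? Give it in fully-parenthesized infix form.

Answer: ((((42*a)+(42*x))+((7*6)*(x*5)))+(a*b))

Derivation:
Start: (((7*6)*((a+x)+(x*5)))+(a*b))
Apply DISTRIBUTE at L (target: ((7*6)*((a+x)+(x*5)))): (((7*6)*((a+x)+(x*5)))+(a*b)) -> ((((7*6)*(a+x))+((7*6)*(x*5)))+(a*b))
Apply DISTRIBUTE at LL (target: ((7*6)*(a+x))): ((((7*6)*(a+x))+((7*6)*(x*5)))+(a*b)) -> (((((7*6)*a)+((7*6)*x))+((7*6)*(x*5)))+(a*b))
Apply FACTOR at LL (target: (((7*6)*a)+((7*6)*x))): (((((7*6)*a)+((7*6)*x))+((7*6)*(x*5)))+(a*b)) -> ((((7*6)*(a+x))+((7*6)*(x*5)))+(a*b))
Apply DISTRIBUTE at LL (target: ((7*6)*(a+x))): ((((7*6)*(a+x))+((7*6)*(x*5)))+(a*b)) -> (((((7*6)*a)+((7*6)*x))+((7*6)*(x*5)))+(a*b))
Apply SIMPLIFY at LLLL (target: (7*6)): (((((7*6)*a)+((7*6)*x))+((7*6)*(x*5)))+(a*b)) -> ((((42*a)+((7*6)*x))+((7*6)*(x*5)))+(a*b))
Apply SIMPLIFY at LLRL (target: (7*6)): ((((42*a)+((7*6)*x))+((7*6)*(x*5)))+(a*b)) -> ((((42*a)+(42*x))+((7*6)*(x*5)))+(a*b))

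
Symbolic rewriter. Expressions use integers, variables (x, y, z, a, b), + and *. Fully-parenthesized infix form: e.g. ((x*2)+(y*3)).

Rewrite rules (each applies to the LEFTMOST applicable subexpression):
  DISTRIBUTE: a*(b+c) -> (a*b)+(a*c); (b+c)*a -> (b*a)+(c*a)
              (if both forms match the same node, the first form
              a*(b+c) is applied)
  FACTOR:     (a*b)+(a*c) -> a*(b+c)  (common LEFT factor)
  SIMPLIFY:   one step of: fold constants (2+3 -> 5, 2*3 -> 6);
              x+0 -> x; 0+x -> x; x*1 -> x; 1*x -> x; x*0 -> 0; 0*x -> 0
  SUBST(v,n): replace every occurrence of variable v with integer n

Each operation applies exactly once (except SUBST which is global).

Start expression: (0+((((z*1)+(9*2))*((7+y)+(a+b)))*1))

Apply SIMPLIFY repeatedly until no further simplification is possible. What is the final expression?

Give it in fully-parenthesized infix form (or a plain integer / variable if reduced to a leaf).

Start: (0+((((z*1)+(9*2))*((7+y)+(a+b)))*1))
Step 1: at root: (0+((((z*1)+(9*2))*((7+y)+(a+b)))*1)) -> ((((z*1)+(9*2))*((7+y)+(a+b)))*1); overall: (0+((((z*1)+(9*2))*((7+y)+(a+b)))*1)) -> ((((z*1)+(9*2))*((7+y)+(a+b)))*1)
Step 2: at root: ((((z*1)+(9*2))*((7+y)+(a+b)))*1) -> (((z*1)+(9*2))*((7+y)+(a+b))); overall: ((((z*1)+(9*2))*((7+y)+(a+b)))*1) -> (((z*1)+(9*2))*((7+y)+(a+b)))
Step 3: at LL: (z*1) -> z; overall: (((z*1)+(9*2))*((7+y)+(a+b))) -> ((z+(9*2))*((7+y)+(a+b)))
Step 4: at LR: (9*2) -> 18; overall: ((z+(9*2))*((7+y)+(a+b))) -> ((z+18)*((7+y)+(a+b)))
Fixed point: ((z+18)*((7+y)+(a+b)))

Answer: ((z+18)*((7+y)+(a+b)))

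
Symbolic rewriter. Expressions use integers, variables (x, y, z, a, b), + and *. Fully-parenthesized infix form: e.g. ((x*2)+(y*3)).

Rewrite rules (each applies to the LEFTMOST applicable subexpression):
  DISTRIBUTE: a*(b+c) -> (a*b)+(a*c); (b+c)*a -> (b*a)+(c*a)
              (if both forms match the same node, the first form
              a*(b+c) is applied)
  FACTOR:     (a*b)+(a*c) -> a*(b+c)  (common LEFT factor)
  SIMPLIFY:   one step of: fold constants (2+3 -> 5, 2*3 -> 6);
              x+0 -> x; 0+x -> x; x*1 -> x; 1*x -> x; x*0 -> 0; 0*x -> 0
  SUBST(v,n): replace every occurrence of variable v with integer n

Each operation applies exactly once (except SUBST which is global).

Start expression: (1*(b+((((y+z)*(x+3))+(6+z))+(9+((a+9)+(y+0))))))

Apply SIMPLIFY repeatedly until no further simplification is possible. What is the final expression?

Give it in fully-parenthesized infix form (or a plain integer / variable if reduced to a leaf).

Start: (1*(b+((((y+z)*(x+3))+(6+z))+(9+((a+9)+(y+0))))))
Step 1: at root: (1*(b+((((y+z)*(x+3))+(6+z))+(9+((a+9)+(y+0)))))) -> (b+((((y+z)*(x+3))+(6+z))+(9+((a+9)+(y+0))))); overall: (1*(b+((((y+z)*(x+3))+(6+z))+(9+((a+9)+(y+0)))))) -> (b+((((y+z)*(x+3))+(6+z))+(9+((a+9)+(y+0)))))
Step 2: at RRRR: (y+0) -> y; overall: (b+((((y+z)*(x+3))+(6+z))+(9+((a+9)+(y+0))))) -> (b+((((y+z)*(x+3))+(6+z))+(9+((a+9)+y))))
Fixed point: (b+((((y+z)*(x+3))+(6+z))+(9+((a+9)+y))))

Answer: (b+((((y+z)*(x+3))+(6+z))+(9+((a+9)+y))))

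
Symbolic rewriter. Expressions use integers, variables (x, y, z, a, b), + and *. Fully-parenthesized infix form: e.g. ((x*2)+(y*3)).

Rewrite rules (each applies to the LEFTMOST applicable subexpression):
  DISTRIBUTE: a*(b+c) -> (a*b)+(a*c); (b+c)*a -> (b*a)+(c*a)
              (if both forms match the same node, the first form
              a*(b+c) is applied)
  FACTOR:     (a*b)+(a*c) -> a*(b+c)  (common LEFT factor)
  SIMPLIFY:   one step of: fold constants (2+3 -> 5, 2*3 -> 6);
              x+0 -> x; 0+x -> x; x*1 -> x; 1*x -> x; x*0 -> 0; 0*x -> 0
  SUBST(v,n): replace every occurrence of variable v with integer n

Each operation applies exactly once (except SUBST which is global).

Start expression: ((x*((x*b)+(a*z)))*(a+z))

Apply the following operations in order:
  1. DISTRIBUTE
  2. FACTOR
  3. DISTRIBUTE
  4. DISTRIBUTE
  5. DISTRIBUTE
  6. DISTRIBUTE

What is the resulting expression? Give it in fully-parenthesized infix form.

Answer: ((((x*(x*b))*a)+((x*(a*z))*a))+(((x*(x*b))+(x*(a*z)))*z))

Derivation:
Start: ((x*((x*b)+(a*z)))*(a+z))
Apply DISTRIBUTE at root (target: ((x*((x*b)+(a*z)))*(a+z))): ((x*((x*b)+(a*z)))*(a+z)) -> (((x*((x*b)+(a*z)))*a)+((x*((x*b)+(a*z)))*z))
Apply FACTOR at root (target: (((x*((x*b)+(a*z)))*a)+((x*((x*b)+(a*z)))*z))): (((x*((x*b)+(a*z)))*a)+((x*((x*b)+(a*z)))*z)) -> ((x*((x*b)+(a*z)))*(a+z))
Apply DISTRIBUTE at root (target: ((x*((x*b)+(a*z)))*(a+z))): ((x*((x*b)+(a*z)))*(a+z)) -> (((x*((x*b)+(a*z)))*a)+((x*((x*b)+(a*z)))*z))
Apply DISTRIBUTE at LL (target: (x*((x*b)+(a*z)))): (((x*((x*b)+(a*z)))*a)+((x*((x*b)+(a*z)))*z)) -> ((((x*(x*b))+(x*(a*z)))*a)+((x*((x*b)+(a*z)))*z))
Apply DISTRIBUTE at L (target: (((x*(x*b))+(x*(a*z)))*a)): ((((x*(x*b))+(x*(a*z)))*a)+((x*((x*b)+(a*z)))*z)) -> ((((x*(x*b))*a)+((x*(a*z))*a))+((x*((x*b)+(a*z)))*z))
Apply DISTRIBUTE at RL (target: (x*((x*b)+(a*z)))): ((((x*(x*b))*a)+((x*(a*z))*a))+((x*((x*b)+(a*z)))*z)) -> ((((x*(x*b))*a)+((x*(a*z))*a))+(((x*(x*b))+(x*(a*z)))*z))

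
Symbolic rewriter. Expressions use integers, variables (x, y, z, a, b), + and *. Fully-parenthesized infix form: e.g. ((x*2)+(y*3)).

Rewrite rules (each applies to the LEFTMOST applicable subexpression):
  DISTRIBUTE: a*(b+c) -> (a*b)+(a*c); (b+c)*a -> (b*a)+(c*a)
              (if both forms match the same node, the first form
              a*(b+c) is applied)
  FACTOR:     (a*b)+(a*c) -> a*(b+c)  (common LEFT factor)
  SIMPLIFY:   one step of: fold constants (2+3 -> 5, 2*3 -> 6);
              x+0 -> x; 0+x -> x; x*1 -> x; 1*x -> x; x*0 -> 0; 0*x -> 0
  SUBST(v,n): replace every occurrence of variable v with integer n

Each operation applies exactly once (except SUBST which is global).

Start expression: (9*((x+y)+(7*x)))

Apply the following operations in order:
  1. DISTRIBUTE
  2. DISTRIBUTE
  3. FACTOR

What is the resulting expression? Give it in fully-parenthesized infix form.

Answer: ((9*(x+y))+(9*(7*x)))

Derivation:
Start: (9*((x+y)+(7*x)))
Apply DISTRIBUTE at root (target: (9*((x+y)+(7*x)))): (9*((x+y)+(7*x))) -> ((9*(x+y))+(9*(7*x)))
Apply DISTRIBUTE at L (target: (9*(x+y))): ((9*(x+y))+(9*(7*x))) -> (((9*x)+(9*y))+(9*(7*x)))
Apply FACTOR at L (target: ((9*x)+(9*y))): (((9*x)+(9*y))+(9*(7*x))) -> ((9*(x+y))+(9*(7*x)))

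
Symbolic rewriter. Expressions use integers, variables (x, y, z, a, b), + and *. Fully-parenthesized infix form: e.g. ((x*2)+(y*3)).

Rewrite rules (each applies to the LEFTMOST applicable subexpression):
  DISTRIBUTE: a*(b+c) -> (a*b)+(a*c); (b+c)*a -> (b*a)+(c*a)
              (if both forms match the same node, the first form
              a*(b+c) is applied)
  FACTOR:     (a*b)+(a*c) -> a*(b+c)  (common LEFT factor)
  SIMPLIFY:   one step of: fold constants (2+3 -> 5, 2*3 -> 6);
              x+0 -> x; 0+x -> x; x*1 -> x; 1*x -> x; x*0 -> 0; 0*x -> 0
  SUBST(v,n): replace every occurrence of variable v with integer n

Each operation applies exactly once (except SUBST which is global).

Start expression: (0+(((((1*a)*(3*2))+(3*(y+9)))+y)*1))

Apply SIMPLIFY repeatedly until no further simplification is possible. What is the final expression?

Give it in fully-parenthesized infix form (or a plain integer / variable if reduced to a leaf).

Answer: (((a*6)+(3*(y+9)))+y)

Derivation:
Start: (0+(((((1*a)*(3*2))+(3*(y+9)))+y)*1))
Step 1: at root: (0+(((((1*a)*(3*2))+(3*(y+9)))+y)*1)) -> (((((1*a)*(3*2))+(3*(y+9)))+y)*1); overall: (0+(((((1*a)*(3*2))+(3*(y+9)))+y)*1)) -> (((((1*a)*(3*2))+(3*(y+9)))+y)*1)
Step 2: at root: (((((1*a)*(3*2))+(3*(y+9)))+y)*1) -> ((((1*a)*(3*2))+(3*(y+9)))+y); overall: (((((1*a)*(3*2))+(3*(y+9)))+y)*1) -> ((((1*a)*(3*2))+(3*(y+9)))+y)
Step 3: at LLL: (1*a) -> a; overall: ((((1*a)*(3*2))+(3*(y+9)))+y) -> (((a*(3*2))+(3*(y+9)))+y)
Step 4: at LLR: (3*2) -> 6; overall: (((a*(3*2))+(3*(y+9)))+y) -> (((a*6)+(3*(y+9)))+y)
Fixed point: (((a*6)+(3*(y+9)))+y)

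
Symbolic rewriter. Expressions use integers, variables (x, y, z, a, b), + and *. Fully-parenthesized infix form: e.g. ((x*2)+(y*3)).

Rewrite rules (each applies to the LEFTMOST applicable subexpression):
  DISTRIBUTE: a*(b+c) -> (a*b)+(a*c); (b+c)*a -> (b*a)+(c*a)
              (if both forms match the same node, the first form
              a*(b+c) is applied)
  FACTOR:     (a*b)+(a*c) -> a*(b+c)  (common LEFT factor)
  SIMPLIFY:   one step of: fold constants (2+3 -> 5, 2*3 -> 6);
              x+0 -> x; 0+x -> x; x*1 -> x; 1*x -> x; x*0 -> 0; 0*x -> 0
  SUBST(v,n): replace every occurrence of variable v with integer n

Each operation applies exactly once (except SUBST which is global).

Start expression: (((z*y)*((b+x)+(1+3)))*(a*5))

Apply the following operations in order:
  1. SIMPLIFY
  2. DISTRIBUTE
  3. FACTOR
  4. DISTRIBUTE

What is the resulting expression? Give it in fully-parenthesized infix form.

Start: (((z*y)*((b+x)+(1+3)))*(a*5))
Apply SIMPLIFY at LRR (target: (1+3)): (((z*y)*((b+x)+(1+3)))*(a*5)) -> (((z*y)*((b+x)+4))*(a*5))
Apply DISTRIBUTE at L (target: ((z*y)*((b+x)+4))): (((z*y)*((b+x)+4))*(a*5)) -> ((((z*y)*(b+x))+((z*y)*4))*(a*5))
Apply FACTOR at L (target: (((z*y)*(b+x))+((z*y)*4))): ((((z*y)*(b+x))+((z*y)*4))*(a*5)) -> (((z*y)*((b+x)+4))*(a*5))
Apply DISTRIBUTE at L (target: ((z*y)*((b+x)+4))): (((z*y)*((b+x)+4))*(a*5)) -> ((((z*y)*(b+x))+((z*y)*4))*(a*5))

Answer: ((((z*y)*(b+x))+((z*y)*4))*(a*5))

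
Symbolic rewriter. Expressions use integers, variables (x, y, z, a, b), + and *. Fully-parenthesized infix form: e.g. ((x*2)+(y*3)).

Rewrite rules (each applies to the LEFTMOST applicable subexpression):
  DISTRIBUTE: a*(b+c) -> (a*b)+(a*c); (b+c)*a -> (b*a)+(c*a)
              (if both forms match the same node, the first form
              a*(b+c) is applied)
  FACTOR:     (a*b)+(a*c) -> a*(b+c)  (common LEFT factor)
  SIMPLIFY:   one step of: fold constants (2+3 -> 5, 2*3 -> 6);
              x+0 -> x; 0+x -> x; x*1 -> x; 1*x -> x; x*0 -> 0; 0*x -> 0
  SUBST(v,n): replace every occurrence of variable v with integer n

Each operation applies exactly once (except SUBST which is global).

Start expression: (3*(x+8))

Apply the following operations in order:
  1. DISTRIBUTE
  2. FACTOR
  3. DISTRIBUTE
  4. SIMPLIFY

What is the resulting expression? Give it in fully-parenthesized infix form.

Answer: ((3*x)+24)

Derivation:
Start: (3*(x+8))
Apply DISTRIBUTE at root (target: (3*(x+8))): (3*(x+8)) -> ((3*x)+(3*8))
Apply FACTOR at root (target: ((3*x)+(3*8))): ((3*x)+(3*8)) -> (3*(x+8))
Apply DISTRIBUTE at root (target: (3*(x+8))): (3*(x+8)) -> ((3*x)+(3*8))
Apply SIMPLIFY at R (target: (3*8)): ((3*x)+(3*8)) -> ((3*x)+24)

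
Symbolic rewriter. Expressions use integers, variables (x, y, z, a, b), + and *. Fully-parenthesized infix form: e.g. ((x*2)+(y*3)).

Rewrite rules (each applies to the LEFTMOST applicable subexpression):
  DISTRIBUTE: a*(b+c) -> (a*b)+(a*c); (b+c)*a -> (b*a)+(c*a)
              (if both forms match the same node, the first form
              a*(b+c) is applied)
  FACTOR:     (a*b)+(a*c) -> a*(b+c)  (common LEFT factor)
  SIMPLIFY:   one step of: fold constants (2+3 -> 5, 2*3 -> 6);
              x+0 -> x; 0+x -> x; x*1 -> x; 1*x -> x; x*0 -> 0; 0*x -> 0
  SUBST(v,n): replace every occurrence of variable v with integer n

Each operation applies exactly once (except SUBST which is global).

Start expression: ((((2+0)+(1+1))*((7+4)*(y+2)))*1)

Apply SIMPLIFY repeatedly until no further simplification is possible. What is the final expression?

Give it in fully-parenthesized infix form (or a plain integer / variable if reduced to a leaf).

Answer: (4*(11*(y+2)))

Derivation:
Start: ((((2+0)+(1+1))*((7+4)*(y+2)))*1)
Step 1: at root: ((((2+0)+(1+1))*((7+4)*(y+2)))*1) -> (((2+0)+(1+1))*((7+4)*(y+2))); overall: ((((2+0)+(1+1))*((7+4)*(y+2)))*1) -> (((2+0)+(1+1))*((7+4)*(y+2)))
Step 2: at LL: (2+0) -> 2; overall: (((2+0)+(1+1))*((7+4)*(y+2))) -> ((2+(1+1))*((7+4)*(y+2)))
Step 3: at LR: (1+1) -> 2; overall: ((2+(1+1))*((7+4)*(y+2))) -> ((2+2)*((7+4)*(y+2)))
Step 4: at L: (2+2) -> 4; overall: ((2+2)*((7+4)*(y+2))) -> (4*((7+4)*(y+2)))
Step 5: at RL: (7+4) -> 11; overall: (4*((7+4)*(y+2))) -> (4*(11*(y+2)))
Fixed point: (4*(11*(y+2)))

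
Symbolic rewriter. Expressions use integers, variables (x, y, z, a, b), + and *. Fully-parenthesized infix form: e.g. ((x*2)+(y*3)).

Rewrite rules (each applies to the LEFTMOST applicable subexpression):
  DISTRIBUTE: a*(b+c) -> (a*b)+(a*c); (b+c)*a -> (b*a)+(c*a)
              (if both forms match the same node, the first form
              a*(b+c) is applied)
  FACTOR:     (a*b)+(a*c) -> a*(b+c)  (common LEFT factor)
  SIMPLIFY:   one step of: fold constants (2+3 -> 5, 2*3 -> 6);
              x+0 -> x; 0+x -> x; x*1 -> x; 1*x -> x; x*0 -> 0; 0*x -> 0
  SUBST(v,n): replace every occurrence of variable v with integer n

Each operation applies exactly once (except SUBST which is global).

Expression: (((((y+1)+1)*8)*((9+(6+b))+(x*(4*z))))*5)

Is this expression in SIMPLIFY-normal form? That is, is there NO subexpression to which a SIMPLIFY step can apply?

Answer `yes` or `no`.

Expression: (((((y+1)+1)*8)*((9+(6+b))+(x*(4*z))))*5)
Scanning for simplifiable subexpressions (pre-order)...
  at root: (((((y+1)+1)*8)*((9+(6+b))+(x*(4*z))))*5) (not simplifiable)
  at L: ((((y+1)+1)*8)*((9+(6+b))+(x*(4*z)))) (not simplifiable)
  at LL: (((y+1)+1)*8) (not simplifiable)
  at LLL: ((y+1)+1) (not simplifiable)
  at LLLL: (y+1) (not simplifiable)
  at LR: ((9+(6+b))+(x*(4*z))) (not simplifiable)
  at LRL: (9+(6+b)) (not simplifiable)
  at LRLR: (6+b) (not simplifiable)
  at LRR: (x*(4*z)) (not simplifiable)
  at LRRR: (4*z) (not simplifiable)
Result: no simplifiable subexpression found -> normal form.

Answer: yes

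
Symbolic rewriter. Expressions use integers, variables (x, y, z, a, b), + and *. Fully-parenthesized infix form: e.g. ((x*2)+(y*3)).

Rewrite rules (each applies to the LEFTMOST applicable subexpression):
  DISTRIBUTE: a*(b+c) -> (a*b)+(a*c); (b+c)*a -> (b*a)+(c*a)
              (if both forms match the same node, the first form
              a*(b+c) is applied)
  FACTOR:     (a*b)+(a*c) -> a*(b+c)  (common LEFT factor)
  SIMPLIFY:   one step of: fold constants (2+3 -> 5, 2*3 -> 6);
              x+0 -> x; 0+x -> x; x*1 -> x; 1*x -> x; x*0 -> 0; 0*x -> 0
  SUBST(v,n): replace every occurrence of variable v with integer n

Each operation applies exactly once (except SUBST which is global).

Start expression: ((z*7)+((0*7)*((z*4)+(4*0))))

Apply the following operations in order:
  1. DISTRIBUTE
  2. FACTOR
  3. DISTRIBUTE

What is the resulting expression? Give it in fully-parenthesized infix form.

Start: ((z*7)+((0*7)*((z*4)+(4*0))))
Apply DISTRIBUTE at R (target: ((0*7)*((z*4)+(4*0)))): ((z*7)+((0*7)*((z*4)+(4*0)))) -> ((z*7)+(((0*7)*(z*4))+((0*7)*(4*0))))
Apply FACTOR at R (target: (((0*7)*(z*4))+((0*7)*(4*0)))): ((z*7)+(((0*7)*(z*4))+((0*7)*(4*0)))) -> ((z*7)+((0*7)*((z*4)+(4*0))))
Apply DISTRIBUTE at R (target: ((0*7)*((z*4)+(4*0)))): ((z*7)+((0*7)*((z*4)+(4*0)))) -> ((z*7)+(((0*7)*(z*4))+((0*7)*(4*0))))

Answer: ((z*7)+(((0*7)*(z*4))+((0*7)*(4*0))))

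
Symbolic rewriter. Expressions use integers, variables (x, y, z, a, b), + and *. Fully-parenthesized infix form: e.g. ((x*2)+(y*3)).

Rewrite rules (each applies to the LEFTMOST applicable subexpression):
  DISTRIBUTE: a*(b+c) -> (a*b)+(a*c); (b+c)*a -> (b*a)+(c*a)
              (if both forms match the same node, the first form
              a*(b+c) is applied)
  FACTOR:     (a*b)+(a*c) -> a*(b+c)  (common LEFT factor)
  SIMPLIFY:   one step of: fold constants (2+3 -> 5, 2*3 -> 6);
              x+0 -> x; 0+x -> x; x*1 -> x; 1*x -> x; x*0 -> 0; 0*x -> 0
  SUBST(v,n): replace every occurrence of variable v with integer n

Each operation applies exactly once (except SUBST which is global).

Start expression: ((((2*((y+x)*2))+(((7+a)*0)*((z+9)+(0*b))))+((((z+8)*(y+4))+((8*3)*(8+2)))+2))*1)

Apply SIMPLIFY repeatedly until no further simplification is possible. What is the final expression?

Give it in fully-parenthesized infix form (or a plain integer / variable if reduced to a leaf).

Start: ((((2*((y+x)*2))+(((7+a)*0)*((z+9)+(0*b))))+((((z+8)*(y+4))+((8*3)*(8+2)))+2))*1)
Step 1: at root: ((((2*((y+x)*2))+(((7+a)*0)*((z+9)+(0*b))))+((((z+8)*(y+4))+((8*3)*(8+2)))+2))*1) -> (((2*((y+x)*2))+(((7+a)*0)*((z+9)+(0*b))))+((((z+8)*(y+4))+((8*3)*(8+2)))+2)); overall: ((((2*((y+x)*2))+(((7+a)*0)*((z+9)+(0*b))))+((((z+8)*(y+4))+((8*3)*(8+2)))+2))*1) -> (((2*((y+x)*2))+(((7+a)*0)*((z+9)+(0*b))))+((((z+8)*(y+4))+((8*3)*(8+2)))+2))
Step 2: at LRL: ((7+a)*0) -> 0; overall: (((2*((y+x)*2))+(((7+a)*0)*((z+9)+(0*b))))+((((z+8)*(y+4))+((8*3)*(8+2)))+2)) -> (((2*((y+x)*2))+(0*((z+9)+(0*b))))+((((z+8)*(y+4))+((8*3)*(8+2)))+2))
Step 3: at LR: (0*((z+9)+(0*b))) -> 0; overall: (((2*((y+x)*2))+(0*((z+9)+(0*b))))+((((z+8)*(y+4))+((8*3)*(8+2)))+2)) -> (((2*((y+x)*2))+0)+((((z+8)*(y+4))+((8*3)*(8+2)))+2))
Step 4: at L: ((2*((y+x)*2))+0) -> (2*((y+x)*2)); overall: (((2*((y+x)*2))+0)+((((z+8)*(y+4))+((8*3)*(8+2)))+2)) -> ((2*((y+x)*2))+((((z+8)*(y+4))+((8*3)*(8+2)))+2))
Step 5: at RLRL: (8*3) -> 24; overall: ((2*((y+x)*2))+((((z+8)*(y+4))+((8*3)*(8+2)))+2)) -> ((2*((y+x)*2))+((((z+8)*(y+4))+(24*(8+2)))+2))
Step 6: at RLRR: (8+2) -> 10; overall: ((2*((y+x)*2))+((((z+8)*(y+4))+(24*(8+2)))+2)) -> ((2*((y+x)*2))+((((z+8)*(y+4))+(24*10))+2))
Step 7: at RLR: (24*10) -> 240; overall: ((2*((y+x)*2))+((((z+8)*(y+4))+(24*10))+2)) -> ((2*((y+x)*2))+((((z+8)*(y+4))+240)+2))
Fixed point: ((2*((y+x)*2))+((((z+8)*(y+4))+240)+2))

Answer: ((2*((y+x)*2))+((((z+8)*(y+4))+240)+2))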